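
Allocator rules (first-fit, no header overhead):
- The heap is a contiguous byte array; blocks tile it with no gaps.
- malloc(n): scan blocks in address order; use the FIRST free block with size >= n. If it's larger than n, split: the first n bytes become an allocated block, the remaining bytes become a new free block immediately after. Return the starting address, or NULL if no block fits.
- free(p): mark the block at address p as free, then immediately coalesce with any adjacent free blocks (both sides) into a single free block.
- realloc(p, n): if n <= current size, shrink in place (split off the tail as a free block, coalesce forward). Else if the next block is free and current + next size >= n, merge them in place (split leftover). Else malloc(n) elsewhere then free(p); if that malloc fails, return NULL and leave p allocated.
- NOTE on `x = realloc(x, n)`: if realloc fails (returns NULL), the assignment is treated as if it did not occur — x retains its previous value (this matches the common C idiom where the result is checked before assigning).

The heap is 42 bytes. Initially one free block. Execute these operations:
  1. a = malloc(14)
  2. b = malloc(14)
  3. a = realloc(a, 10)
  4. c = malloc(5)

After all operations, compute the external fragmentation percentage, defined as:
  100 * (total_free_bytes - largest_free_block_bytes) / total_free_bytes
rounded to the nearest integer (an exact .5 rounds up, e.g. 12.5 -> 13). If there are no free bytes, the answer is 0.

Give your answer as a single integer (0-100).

Op 1: a = malloc(14) -> a = 0; heap: [0-13 ALLOC][14-41 FREE]
Op 2: b = malloc(14) -> b = 14; heap: [0-13 ALLOC][14-27 ALLOC][28-41 FREE]
Op 3: a = realloc(a, 10) -> a = 0; heap: [0-9 ALLOC][10-13 FREE][14-27 ALLOC][28-41 FREE]
Op 4: c = malloc(5) -> c = 28; heap: [0-9 ALLOC][10-13 FREE][14-27 ALLOC][28-32 ALLOC][33-41 FREE]
Free blocks: [4 9] total_free=13 largest=9 -> 100*(13-9)/13 = 400/13 ≈ 30.769 -> rounds to 31

Answer: 31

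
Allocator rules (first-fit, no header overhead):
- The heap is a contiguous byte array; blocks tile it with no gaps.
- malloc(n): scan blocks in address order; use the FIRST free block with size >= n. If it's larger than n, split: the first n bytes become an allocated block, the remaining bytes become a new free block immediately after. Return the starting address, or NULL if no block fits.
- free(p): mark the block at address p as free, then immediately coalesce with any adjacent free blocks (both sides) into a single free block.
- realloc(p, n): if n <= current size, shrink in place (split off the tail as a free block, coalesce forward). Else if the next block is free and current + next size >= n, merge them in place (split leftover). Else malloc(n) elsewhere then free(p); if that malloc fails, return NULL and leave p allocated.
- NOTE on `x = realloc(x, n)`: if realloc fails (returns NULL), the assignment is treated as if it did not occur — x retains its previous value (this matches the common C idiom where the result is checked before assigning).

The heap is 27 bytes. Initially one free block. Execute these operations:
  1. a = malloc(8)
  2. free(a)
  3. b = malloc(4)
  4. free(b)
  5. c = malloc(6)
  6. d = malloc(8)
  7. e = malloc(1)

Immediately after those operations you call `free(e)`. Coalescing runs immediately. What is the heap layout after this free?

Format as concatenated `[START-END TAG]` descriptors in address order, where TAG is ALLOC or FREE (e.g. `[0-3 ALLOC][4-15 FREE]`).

Answer: [0-5 ALLOC][6-13 ALLOC][14-26 FREE]

Derivation:
Op 1: a = malloc(8) -> a = 0; heap: [0-7 ALLOC][8-26 FREE]
Op 2: free(a) -> (freed a); heap: [0-26 FREE]
Op 3: b = malloc(4) -> b = 0; heap: [0-3 ALLOC][4-26 FREE]
Op 4: free(b) -> (freed b); heap: [0-26 FREE]
Op 5: c = malloc(6) -> c = 0; heap: [0-5 ALLOC][6-26 FREE]
Op 6: d = malloc(8) -> d = 6; heap: [0-5 ALLOC][6-13 ALLOC][14-26 FREE]
Op 7: e = malloc(1) -> e = 14; heap: [0-5 ALLOC][6-13 ALLOC][14-14 ALLOC][15-26 FREE]
free(e): e = 14 -> block [14-14 ALLOC]; mark free, coalesce with adjacent free neighbors -> [0-5 ALLOC][6-13 ALLOC][14-26 FREE]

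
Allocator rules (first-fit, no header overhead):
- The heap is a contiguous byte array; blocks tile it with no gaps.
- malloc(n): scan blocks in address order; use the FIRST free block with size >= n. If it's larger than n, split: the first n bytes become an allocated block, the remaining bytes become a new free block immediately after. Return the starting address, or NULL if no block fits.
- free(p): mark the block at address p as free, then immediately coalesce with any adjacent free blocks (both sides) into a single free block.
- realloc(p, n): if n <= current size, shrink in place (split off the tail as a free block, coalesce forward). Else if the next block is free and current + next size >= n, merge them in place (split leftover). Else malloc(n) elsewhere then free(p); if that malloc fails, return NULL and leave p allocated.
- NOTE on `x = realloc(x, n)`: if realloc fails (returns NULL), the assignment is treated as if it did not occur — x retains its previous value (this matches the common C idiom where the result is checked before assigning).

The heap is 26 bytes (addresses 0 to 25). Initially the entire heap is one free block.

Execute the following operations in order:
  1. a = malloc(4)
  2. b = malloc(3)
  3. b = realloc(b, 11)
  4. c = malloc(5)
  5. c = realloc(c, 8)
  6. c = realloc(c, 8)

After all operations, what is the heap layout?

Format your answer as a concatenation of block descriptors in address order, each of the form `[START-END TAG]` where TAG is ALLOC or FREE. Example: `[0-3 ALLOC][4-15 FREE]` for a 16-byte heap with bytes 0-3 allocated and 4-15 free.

Answer: [0-3 ALLOC][4-14 ALLOC][15-22 ALLOC][23-25 FREE]

Derivation:
Op 1: a = malloc(4) -> a = 0; heap: [0-3 ALLOC][4-25 FREE]
Op 2: b = malloc(3) -> b = 4; heap: [0-3 ALLOC][4-6 ALLOC][7-25 FREE]
Op 3: b = realloc(b, 11) -> b = 4; heap: [0-3 ALLOC][4-14 ALLOC][15-25 FREE]
Op 4: c = malloc(5) -> c = 15; heap: [0-3 ALLOC][4-14 ALLOC][15-19 ALLOC][20-25 FREE]
Op 5: c = realloc(c, 8) -> c = 15; heap: [0-3 ALLOC][4-14 ALLOC][15-22 ALLOC][23-25 FREE]
Op 6: c = realloc(c, 8) -> c = 15; heap: [0-3 ALLOC][4-14 ALLOC][15-22 ALLOC][23-25 FREE]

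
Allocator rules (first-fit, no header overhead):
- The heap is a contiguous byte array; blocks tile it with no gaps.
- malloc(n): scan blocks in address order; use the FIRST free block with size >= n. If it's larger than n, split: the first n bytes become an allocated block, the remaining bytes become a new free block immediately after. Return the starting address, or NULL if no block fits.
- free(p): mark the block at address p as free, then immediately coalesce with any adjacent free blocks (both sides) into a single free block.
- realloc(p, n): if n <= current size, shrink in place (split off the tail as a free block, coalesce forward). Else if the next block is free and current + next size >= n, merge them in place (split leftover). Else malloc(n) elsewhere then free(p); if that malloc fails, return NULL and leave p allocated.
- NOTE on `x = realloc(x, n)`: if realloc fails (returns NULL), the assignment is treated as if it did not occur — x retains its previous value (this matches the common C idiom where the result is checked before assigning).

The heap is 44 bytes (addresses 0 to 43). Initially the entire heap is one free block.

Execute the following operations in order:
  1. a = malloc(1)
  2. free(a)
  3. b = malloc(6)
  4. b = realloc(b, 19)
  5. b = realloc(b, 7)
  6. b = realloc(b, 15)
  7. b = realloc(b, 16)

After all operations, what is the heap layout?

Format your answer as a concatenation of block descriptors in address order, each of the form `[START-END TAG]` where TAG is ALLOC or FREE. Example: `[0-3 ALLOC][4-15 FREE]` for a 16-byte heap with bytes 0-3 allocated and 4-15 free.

Op 1: a = malloc(1) -> a = 0; heap: [0-0 ALLOC][1-43 FREE]
Op 2: free(a) -> (freed a); heap: [0-43 FREE]
Op 3: b = malloc(6) -> b = 0; heap: [0-5 ALLOC][6-43 FREE]
Op 4: b = realloc(b, 19) -> b = 0; heap: [0-18 ALLOC][19-43 FREE]
Op 5: b = realloc(b, 7) -> b = 0; heap: [0-6 ALLOC][7-43 FREE]
Op 6: b = realloc(b, 15) -> b = 0; heap: [0-14 ALLOC][15-43 FREE]
Op 7: b = realloc(b, 16) -> b = 0; heap: [0-15 ALLOC][16-43 FREE]

Answer: [0-15 ALLOC][16-43 FREE]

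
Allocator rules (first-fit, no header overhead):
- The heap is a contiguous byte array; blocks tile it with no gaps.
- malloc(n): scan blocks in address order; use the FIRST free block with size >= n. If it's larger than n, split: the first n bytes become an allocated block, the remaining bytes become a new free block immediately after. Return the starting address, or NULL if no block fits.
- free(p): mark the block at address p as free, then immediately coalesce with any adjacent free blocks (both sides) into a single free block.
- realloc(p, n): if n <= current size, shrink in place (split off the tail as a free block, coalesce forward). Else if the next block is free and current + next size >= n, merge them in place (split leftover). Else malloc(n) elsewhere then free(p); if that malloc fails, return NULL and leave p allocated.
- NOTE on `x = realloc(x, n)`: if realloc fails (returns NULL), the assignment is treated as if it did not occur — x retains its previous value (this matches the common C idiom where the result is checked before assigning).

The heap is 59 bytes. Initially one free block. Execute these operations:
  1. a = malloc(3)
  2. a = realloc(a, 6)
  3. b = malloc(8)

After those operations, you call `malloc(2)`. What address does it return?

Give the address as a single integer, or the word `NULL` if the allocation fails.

Op 1: a = malloc(3) -> a = 0; heap: [0-2 ALLOC][3-58 FREE]
Op 2: a = realloc(a, 6) -> a = 0; heap: [0-5 ALLOC][6-58 FREE]
Op 3: b = malloc(8) -> b = 6; heap: [0-5 ALLOC][6-13 ALLOC][14-58 FREE]
malloc(2): first-fit scan over [0-5 ALLOC][6-13 ALLOC][14-58 FREE] -> 14

Answer: 14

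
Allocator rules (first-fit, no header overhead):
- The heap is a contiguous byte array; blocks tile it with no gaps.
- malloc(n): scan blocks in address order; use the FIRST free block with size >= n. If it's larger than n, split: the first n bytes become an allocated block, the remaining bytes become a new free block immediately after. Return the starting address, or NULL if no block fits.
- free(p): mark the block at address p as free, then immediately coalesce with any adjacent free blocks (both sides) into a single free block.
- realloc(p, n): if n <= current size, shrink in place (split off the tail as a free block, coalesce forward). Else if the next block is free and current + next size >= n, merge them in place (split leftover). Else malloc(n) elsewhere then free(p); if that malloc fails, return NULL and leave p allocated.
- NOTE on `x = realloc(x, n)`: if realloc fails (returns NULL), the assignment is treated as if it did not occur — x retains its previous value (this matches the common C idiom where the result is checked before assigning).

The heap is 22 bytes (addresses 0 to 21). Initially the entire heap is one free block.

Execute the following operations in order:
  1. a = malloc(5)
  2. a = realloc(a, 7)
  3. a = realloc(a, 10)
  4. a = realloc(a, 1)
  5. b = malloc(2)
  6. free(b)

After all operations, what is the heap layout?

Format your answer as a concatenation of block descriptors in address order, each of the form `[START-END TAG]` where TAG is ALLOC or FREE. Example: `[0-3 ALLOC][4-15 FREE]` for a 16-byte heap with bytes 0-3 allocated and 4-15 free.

Answer: [0-0 ALLOC][1-21 FREE]

Derivation:
Op 1: a = malloc(5) -> a = 0; heap: [0-4 ALLOC][5-21 FREE]
Op 2: a = realloc(a, 7) -> a = 0; heap: [0-6 ALLOC][7-21 FREE]
Op 3: a = realloc(a, 10) -> a = 0; heap: [0-9 ALLOC][10-21 FREE]
Op 4: a = realloc(a, 1) -> a = 0; heap: [0-0 ALLOC][1-21 FREE]
Op 5: b = malloc(2) -> b = 1; heap: [0-0 ALLOC][1-2 ALLOC][3-21 FREE]
Op 6: free(b) -> (freed b); heap: [0-0 ALLOC][1-21 FREE]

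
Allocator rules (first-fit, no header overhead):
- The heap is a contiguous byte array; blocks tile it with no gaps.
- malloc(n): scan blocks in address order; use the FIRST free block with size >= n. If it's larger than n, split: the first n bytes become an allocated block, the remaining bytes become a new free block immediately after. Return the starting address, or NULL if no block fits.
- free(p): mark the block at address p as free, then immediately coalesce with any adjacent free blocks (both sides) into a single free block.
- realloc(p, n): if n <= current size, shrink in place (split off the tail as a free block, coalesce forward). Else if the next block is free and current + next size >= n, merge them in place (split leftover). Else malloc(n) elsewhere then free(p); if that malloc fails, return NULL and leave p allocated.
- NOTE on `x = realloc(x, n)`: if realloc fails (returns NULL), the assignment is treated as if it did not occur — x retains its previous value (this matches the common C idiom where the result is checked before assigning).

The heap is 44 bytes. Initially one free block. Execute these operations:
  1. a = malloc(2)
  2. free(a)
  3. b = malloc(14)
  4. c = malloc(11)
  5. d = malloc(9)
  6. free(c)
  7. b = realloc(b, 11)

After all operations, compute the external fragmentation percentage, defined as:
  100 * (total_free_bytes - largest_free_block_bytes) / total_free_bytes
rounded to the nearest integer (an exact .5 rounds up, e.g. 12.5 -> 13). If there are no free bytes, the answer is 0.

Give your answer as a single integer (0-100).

Op 1: a = malloc(2) -> a = 0; heap: [0-1 ALLOC][2-43 FREE]
Op 2: free(a) -> (freed a); heap: [0-43 FREE]
Op 3: b = malloc(14) -> b = 0; heap: [0-13 ALLOC][14-43 FREE]
Op 4: c = malloc(11) -> c = 14; heap: [0-13 ALLOC][14-24 ALLOC][25-43 FREE]
Op 5: d = malloc(9) -> d = 25; heap: [0-13 ALLOC][14-24 ALLOC][25-33 ALLOC][34-43 FREE]
Op 6: free(c) -> (freed c); heap: [0-13 ALLOC][14-24 FREE][25-33 ALLOC][34-43 FREE]
Op 7: b = realloc(b, 11) -> b = 0; heap: [0-10 ALLOC][11-24 FREE][25-33 ALLOC][34-43 FREE]
Free blocks: [14 10] total_free=24 largest=14 -> 100*(24-14)/24 = 1000/24 ≈ 41.667 -> rounds to 42

Answer: 42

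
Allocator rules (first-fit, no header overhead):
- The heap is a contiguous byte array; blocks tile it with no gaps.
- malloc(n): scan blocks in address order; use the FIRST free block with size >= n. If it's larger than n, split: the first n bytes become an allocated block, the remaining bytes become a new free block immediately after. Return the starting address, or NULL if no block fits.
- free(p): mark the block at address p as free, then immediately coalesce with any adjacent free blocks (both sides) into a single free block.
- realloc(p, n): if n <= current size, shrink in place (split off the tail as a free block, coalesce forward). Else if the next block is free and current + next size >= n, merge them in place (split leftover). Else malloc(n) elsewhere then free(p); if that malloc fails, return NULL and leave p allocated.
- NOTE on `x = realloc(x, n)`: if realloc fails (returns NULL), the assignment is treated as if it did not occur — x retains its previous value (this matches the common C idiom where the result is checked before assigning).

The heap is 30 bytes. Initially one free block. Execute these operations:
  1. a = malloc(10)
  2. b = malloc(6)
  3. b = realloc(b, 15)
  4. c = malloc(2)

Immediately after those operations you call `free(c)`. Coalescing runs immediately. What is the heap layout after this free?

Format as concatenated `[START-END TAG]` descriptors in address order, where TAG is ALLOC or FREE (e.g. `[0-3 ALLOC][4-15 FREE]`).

Op 1: a = malloc(10) -> a = 0; heap: [0-9 ALLOC][10-29 FREE]
Op 2: b = malloc(6) -> b = 10; heap: [0-9 ALLOC][10-15 ALLOC][16-29 FREE]
Op 3: b = realloc(b, 15) -> b = 10; heap: [0-9 ALLOC][10-24 ALLOC][25-29 FREE]
Op 4: c = malloc(2) -> c = 25; heap: [0-9 ALLOC][10-24 ALLOC][25-26 ALLOC][27-29 FREE]
free(c): c = 25 -> block [25-26 ALLOC]; mark free, coalesce with adjacent free neighbors -> [0-9 ALLOC][10-24 ALLOC][25-29 FREE]

Answer: [0-9 ALLOC][10-24 ALLOC][25-29 FREE]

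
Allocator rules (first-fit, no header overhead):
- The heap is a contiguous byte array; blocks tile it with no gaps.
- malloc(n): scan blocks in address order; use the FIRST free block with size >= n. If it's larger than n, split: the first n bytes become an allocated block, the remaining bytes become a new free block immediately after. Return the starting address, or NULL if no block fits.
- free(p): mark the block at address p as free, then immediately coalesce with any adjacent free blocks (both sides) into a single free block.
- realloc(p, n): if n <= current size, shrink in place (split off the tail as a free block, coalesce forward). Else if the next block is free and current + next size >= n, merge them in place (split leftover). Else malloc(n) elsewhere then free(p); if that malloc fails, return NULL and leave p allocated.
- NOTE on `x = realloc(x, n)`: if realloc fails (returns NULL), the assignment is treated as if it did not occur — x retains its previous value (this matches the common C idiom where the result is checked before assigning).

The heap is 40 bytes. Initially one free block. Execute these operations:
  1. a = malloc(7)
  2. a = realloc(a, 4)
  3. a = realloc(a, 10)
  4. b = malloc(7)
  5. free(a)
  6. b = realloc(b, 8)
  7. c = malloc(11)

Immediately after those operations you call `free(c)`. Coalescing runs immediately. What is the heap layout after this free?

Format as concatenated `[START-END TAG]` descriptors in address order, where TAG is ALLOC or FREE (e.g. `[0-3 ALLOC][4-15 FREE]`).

Op 1: a = malloc(7) -> a = 0; heap: [0-6 ALLOC][7-39 FREE]
Op 2: a = realloc(a, 4) -> a = 0; heap: [0-3 ALLOC][4-39 FREE]
Op 3: a = realloc(a, 10) -> a = 0; heap: [0-9 ALLOC][10-39 FREE]
Op 4: b = malloc(7) -> b = 10; heap: [0-9 ALLOC][10-16 ALLOC][17-39 FREE]
Op 5: free(a) -> (freed a); heap: [0-9 FREE][10-16 ALLOC][17-39 FREE]
Op 6: b = realloc(b, 8) -> b = 10; heap: [0-9 FREE][10-17 ALLOC][18-39 FREE]
Op 7: c = malloc(11) -> c = 18; heap: [0-9 FREE][10-17 ALLOC][18-28 ALLOC][29-39 FREE]
free(c): c = 18 -> block [18-28 ALLOC]; mark free, coalesce with adjacent free neighbors -> [0-9 FREE][10-17 ALLOC][18-39 FREE]

Answer: [0-9 FREE][10-17 ALLOC][18-39 FREE]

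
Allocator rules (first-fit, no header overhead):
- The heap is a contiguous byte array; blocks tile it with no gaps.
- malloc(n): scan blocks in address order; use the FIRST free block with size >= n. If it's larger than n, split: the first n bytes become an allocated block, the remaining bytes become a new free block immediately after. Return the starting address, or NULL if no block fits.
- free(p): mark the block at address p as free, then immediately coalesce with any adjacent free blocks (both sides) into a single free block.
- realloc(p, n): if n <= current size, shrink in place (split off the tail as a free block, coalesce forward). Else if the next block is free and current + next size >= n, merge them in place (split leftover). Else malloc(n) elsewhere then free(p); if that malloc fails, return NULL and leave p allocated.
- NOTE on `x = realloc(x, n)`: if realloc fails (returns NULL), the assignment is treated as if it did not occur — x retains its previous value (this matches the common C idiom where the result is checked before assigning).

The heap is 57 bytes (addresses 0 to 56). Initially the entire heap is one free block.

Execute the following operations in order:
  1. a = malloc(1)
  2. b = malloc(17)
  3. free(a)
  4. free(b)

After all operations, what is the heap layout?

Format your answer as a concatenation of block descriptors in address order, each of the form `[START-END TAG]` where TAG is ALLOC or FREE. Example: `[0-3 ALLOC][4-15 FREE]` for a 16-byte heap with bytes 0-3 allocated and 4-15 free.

Answer: [0-56 FREE]

Derivation:
Op 1: a = malloc(1) -> a = 0; heap: [0-0 ALLOC][1-56 FREE]
Op 2: b = malloc(17) -> b = 1; heap: [0-0 ALLOC][1-17 ALLOC][18-56 FREE]
Op 3: free(a) -> (freed a); heap: [0-0 FREE][1-17 ALLOC][18-56 FREE]
Op 4: free(b) -> (freed b); heap: [0-56 FREE]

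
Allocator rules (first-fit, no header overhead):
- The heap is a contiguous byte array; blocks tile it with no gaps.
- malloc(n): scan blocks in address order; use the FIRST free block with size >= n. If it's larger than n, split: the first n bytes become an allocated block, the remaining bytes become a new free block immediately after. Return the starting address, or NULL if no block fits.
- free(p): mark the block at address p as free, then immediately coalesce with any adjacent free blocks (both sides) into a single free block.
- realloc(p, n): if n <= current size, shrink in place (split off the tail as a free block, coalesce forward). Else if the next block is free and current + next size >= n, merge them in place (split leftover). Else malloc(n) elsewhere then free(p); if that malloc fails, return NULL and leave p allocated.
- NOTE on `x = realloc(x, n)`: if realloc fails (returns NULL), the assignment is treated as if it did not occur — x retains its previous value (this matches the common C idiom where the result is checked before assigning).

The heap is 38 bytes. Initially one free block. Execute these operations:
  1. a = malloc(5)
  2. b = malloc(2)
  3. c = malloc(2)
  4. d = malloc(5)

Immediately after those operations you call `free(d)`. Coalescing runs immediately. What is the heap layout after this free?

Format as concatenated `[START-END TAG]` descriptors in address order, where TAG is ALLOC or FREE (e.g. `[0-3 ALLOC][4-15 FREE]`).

Answer: [0-4 ALLOC][5-6 ALLOC][7-8 ALLOC][9-37 FREE]

Derivation:
Op 1: a = malloc(5) -> a = 0; heap: [0-4 ALLOC][5-37 FREE]
Op 2: b = malloc(2) -> b = 5; heap: [0-4 ALLOC][5-6 ALLOC][7-37 FREE]
Op 3: c = malloc(2) -> c = 7; heap: [0-4 ALLOC][5-6 ALLOC][7-8 ALLOC][9-37 FREE]
Op 4: d = malloc(5) -> d = 9; heap: [0-4 ALLOC][5-6 ALLOC][7-8 ALLOC][9-13 ALLOC][14-37 FREE]
free(d): d = 9 -> block [9-13 ALLOC]; mark free, coalesce with adjacent free neighbors -> [0-4 ALLOC][5-6 ALLOC][7-8 ALLOC][9-37 FREE]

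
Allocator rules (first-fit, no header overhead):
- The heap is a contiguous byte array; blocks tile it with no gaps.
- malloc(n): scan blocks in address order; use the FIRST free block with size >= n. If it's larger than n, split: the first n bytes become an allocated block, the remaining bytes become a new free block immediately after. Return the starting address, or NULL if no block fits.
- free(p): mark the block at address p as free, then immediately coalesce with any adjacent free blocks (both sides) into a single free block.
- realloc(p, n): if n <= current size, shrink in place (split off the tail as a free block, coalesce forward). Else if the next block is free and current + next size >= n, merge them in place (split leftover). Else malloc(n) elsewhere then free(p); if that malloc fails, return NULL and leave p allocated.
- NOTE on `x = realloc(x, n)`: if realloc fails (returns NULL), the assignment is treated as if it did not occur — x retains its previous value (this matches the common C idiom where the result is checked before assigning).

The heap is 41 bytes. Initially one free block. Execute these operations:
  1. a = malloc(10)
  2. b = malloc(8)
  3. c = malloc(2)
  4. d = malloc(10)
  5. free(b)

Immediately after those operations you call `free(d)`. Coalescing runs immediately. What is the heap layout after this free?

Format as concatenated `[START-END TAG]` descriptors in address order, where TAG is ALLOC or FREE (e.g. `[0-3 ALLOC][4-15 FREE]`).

Answer: [0-9 ALLOC][10-17 FREE][18-19 ALLOC][20-40 FREE]

Derivation:
Op 1: a = malloc(10) -> a = 0; heap: [0-9 ALLOC][10-40 FREE]
Op 2: b = malloc(8) -> b = 10; heap: [0-9 ALLOC][10-17 ALLOC][18-40 FREE]
Op 3: c = malloc(2) -> c = 18; heap: [0-9 ALLOC][10-17 ALLOC][18-19 ALLOC][20-40 FREE]
Op 4: d = malloc(10) -> d = 20; heap: [0-9 ALLOC][10-17 ALLOC][18-19 ALLOC][20-29 ALLOC][30-40 FREE]
Op 5: free(b) -> (freed b); heap: [0-9 ALLOC][10-17 FREE][18-19 ALLOC][20-29 ALLOC][30-40 FREE]
free(d): d = 20 -> block [20-29 ALLOC]; mark free, coalesce with adjacent free neighbors -> [0-9 ALLOC][10-17 FREE][18-19 ALLOC][20-40 FREE]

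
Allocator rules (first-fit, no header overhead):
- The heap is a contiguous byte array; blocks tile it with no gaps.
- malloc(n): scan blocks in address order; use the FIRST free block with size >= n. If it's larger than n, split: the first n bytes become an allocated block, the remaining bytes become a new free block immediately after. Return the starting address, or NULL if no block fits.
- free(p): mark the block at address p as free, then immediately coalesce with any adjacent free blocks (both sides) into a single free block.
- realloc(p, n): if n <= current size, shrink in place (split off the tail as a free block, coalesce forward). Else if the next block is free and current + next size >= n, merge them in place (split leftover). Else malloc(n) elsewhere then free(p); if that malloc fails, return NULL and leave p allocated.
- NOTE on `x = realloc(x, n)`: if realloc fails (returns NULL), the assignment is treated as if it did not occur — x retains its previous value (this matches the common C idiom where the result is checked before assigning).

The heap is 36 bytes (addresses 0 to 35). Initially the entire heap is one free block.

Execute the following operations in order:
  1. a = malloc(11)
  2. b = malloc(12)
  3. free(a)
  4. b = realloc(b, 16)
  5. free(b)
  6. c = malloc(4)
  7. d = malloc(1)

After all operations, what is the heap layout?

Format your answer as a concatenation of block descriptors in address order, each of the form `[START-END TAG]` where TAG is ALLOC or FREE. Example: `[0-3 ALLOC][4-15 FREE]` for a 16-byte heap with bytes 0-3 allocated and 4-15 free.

Op 1: a = malloc(11) -> a = 0; heap: [0-10 ALLOC][11-35 FREE]
Op 2: b = malloc(12) -> b = 11; heap: [0-10 ALLOC][11-22 ALLOC][23-35 FREE]
Op 3: free(a) -> (freed a); heap: [0-10 FREE][11-22 ALLOC][23-35 FREE]
Op 4: b = realloc(b, 16) -> b = 11; heap: [0-10 FREE][11-26 ALLOC][27-35 FREE]
Op 5: free(b) -> (freed b); heap: [0-35 FREE]
Op 6: c = malloc(4) -> c = 0; heap: [0-3 ALLOC][4-35 FREE]
Op 7: d = malloc(1) -> d = 4; heap: [0-3 ALLOC][4-4 ALLOC][5-35 FREE]

Answer: [0-3 ALLOC][4-4 ALLOC][5-35 FREE]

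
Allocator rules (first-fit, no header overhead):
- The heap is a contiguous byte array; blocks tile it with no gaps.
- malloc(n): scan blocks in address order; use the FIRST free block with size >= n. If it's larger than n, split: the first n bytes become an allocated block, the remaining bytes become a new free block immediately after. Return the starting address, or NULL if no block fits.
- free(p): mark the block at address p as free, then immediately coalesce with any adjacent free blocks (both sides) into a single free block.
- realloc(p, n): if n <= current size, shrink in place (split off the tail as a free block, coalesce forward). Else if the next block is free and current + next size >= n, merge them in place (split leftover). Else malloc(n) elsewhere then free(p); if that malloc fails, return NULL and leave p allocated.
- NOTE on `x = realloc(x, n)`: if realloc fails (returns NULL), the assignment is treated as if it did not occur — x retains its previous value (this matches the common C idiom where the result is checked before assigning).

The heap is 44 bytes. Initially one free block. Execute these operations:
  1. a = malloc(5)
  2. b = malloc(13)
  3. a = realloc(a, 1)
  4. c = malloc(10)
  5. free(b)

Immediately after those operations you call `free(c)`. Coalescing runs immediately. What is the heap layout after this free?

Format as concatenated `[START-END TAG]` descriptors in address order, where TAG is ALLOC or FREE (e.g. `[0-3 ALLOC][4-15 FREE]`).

Answer: [0-0 ALLOC][1-43 FREE]

Derivation:
Op 1: a = malloc(5) -> a = 0; heap: [0-4 ALLOC][5-43 FREE]
Op 2: b = malloc(13) -> b = 5; heap: [0-4 ALLOC][5-17 ALLOC][18-43 FREE]
Op 3: a = realloc(a, 1) -> a = 0; heap: [0-0 ALLOC][1-4 FREE][5-17 ALLOC][18-43 FREE]
Op 4: c = malloc(10) -> c = 18; heap: [0-0 ALLOC][1-4 FREE][5-17 ALLOC][18-27 ALLOC][28-43 FREE]
Op 5: free(b) -> (freed b); heap: [0-0 ALLOC][1-17 FREE][18-27 ALLOC][28-43 FREE]
free(c): c = 18 -> block [18-27 ALLOC]; mark free, coalesce with adjacent free neighbors -> [0-0 ALLOC][1-43 FREE]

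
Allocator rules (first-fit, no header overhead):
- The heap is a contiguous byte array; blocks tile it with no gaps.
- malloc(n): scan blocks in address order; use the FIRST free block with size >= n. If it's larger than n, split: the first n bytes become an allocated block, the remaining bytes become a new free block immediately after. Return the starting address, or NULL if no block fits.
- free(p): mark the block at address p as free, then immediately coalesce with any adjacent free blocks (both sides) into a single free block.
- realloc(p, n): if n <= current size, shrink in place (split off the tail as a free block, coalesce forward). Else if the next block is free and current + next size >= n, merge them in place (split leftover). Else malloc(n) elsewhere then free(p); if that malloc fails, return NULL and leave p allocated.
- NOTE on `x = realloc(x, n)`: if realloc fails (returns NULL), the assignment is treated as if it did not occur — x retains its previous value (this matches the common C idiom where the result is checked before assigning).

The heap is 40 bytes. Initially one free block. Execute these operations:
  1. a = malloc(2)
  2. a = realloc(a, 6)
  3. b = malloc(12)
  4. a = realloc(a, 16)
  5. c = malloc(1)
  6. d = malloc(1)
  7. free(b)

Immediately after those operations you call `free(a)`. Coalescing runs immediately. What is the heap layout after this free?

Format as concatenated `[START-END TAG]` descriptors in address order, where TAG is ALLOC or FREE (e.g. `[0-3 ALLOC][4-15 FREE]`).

Answer: [0-0 ALLOC][1-1 ALLOC][2-39 FREE]

Derivation:
Op 1: a = malloc(2) -> a = 0; heap: [0-1 ALLOC][2-39 FREE]
Op 2: a = realloc(a, 6) -> a = 0; heap: [0-5 ALLOC][6-39 FREE]
Op 3: b = malloc(12) -> b = 6; heap: [0-5 ALLOC][6-17 ALLOC][18-39 FREE]
Op 4: a = realloc(a, 16) -> a = 18; heap: [0-5 FREE][6-17 ALLOC][18-33 ALLOC][34-39 FREE]
Op 5: c = malloc(1) -> c = 0; heap: [0-0 ALLOC][1-5 FREE][6-17 ALLOC][18-33 ALLOC][34-39 FREE]
Op 6: d = malloc(1) -> d = 1; heap: [0-0 ALLOC][1-1 ALLOC][2-5 FREE][6-17 ALLOC][18-33 ALLOC][34-39 FREE]
Op 7: free(b) -> (freed b); heap: [0-0 ALLOC][1-1 ALLOC][2-17 FREE][18-33 ALLOC][34-39 FREE]
free(a): a = 18 -> block [18-33 ALLOC]; mark free, coalesce with adjacent free neighbors -> [0-0 ALLOC][1-1 ALLOC][2-39 FREE]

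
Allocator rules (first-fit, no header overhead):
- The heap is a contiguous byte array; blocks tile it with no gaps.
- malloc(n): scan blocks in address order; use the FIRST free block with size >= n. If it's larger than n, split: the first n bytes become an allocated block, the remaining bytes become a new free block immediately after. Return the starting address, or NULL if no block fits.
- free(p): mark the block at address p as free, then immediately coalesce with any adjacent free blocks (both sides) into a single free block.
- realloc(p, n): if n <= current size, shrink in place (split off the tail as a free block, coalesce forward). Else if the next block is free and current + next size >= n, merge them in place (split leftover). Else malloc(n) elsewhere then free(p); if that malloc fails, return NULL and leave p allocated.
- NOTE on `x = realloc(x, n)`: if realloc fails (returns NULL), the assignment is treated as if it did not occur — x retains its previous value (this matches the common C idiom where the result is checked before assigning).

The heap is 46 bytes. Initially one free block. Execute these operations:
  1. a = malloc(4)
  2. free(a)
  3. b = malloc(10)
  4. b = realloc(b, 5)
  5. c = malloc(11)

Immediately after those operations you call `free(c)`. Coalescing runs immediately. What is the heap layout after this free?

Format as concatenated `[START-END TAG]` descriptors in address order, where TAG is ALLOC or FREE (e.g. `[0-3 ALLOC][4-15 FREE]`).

Answer: [0-4 ALLOC][5-45 FREE]

Derivation:
Op 1: a = malloc(4) -> a = 0; heap: [0-3 ALLOC][4-45 FREE]
Op 2: free(a) -> (freed a); heap: [0-45 FREE]
Op 3: b = malloc(10) -> b = 0; heap: [0-9 ALLOC][10-45 FREE]
Op 4: b = realloc(b, 5) -> b = 0; heap: [0-4 ALLOC][5-45 FREE]
Op 5: c = malloc(11) -> c = 5; heap: [0-4 ALLOC][5-15 ALLOC][16-45 FREE]
free(c): c = 5 -> block [5-15 ALLOC]; mark free, coalesce with adjacent free neighbors -> [0-4 ALLOC][5-45 FREE]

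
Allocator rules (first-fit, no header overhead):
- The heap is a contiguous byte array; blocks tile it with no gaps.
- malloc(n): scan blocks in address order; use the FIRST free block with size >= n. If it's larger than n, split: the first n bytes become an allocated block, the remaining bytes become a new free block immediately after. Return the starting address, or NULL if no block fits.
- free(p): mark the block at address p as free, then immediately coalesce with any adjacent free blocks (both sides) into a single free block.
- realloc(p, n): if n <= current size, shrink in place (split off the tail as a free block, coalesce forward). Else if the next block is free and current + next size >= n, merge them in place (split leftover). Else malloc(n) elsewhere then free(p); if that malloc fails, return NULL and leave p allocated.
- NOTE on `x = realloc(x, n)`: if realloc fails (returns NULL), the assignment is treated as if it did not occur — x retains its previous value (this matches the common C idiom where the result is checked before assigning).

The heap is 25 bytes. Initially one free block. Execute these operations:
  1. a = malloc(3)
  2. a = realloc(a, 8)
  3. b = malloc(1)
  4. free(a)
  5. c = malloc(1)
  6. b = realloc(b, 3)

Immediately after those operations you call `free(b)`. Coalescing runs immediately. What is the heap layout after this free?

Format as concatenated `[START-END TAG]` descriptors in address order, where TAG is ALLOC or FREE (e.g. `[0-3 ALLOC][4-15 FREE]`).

Answer: [0-0 ALLOC][1-24 FREE]

Derivation:
Op 1: a = malloc(3) -> a = 0; heap: [0-2 ALLOC][3-24 FREE]
Op 2: a = realloc(a, 8) -> a = 0; heap: [0-7 ALLOC][8-24 FREE]
Op 3: b = malloc(1) -> b = 8; heap: [0-7 ALLOC][8-8 ALLOC][9-24 FREE]
Op 4: free(a) -> (freed a); heap: [0-7 FREE][8-8 ALLOC][9-24 FREE]
Op 5: c = malloc(1) -> c = 0; heap: [0-0 ALLOC][1-7 FREE][8-8 ALLOC][9-24 FREE]
Op 6: b = realloc(b, 3) -> b = 8; heap: [0-0 ALLOC][1-7 FREE][8-10 ALLOC][11-24 FREE]
free(b): b = 8 -> block [8-10 ALLOC]; mark free, coalesce with adjacent free neighbors -> [0-0 ALLOC][1-24 FREE]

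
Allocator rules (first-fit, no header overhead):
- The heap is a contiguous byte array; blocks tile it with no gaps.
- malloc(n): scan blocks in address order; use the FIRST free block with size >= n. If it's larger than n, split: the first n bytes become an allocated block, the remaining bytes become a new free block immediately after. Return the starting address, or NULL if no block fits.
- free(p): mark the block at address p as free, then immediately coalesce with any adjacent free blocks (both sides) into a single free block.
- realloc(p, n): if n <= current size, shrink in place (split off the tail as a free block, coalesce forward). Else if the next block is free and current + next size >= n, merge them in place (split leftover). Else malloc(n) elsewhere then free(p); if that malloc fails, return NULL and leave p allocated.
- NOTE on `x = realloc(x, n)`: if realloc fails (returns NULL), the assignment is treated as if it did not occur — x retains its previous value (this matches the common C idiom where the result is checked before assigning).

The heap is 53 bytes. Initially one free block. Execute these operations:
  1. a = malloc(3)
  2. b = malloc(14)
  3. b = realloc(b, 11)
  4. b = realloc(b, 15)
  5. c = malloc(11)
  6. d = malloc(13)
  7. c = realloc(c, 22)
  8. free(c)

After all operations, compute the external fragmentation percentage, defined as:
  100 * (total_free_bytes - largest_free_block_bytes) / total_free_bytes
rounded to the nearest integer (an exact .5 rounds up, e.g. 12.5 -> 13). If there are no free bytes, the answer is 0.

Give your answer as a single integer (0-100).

Answer: 50

Derivation:
Op 1: a = malloc(3) -> a = 0; heap: [0-2 ALLOC][3-52 FREE]
Op 2: b = malloc(14) -> b = 3; heap: [0-2 ALLOC][3-16 ALLOC][17-52 FREE]
Op 3: b = realloc(b, 11) -> b = 3; heap: [0-2 ALLOC][3-13 ALLOC][14-52 FREE]
Op 4: b = realloc(b, 15) -> b = 3; heap: [0-2 ALLOC][3-17 ALLOC][18-52 FREE]
Op 5: c = malloc(11) -> c = 18; heap: [0-2 ALLOC][3-17 ALLOC][18-28 ALLOC][29-52 FREE]
Op 6: d = malloc(13) -> d = 29; heap: [0-2 ALLOC][3-17 ALLOC][18-28 ALLOC][29-41 ALLOC][42-52 FREE]
Op 7: c = realloc(c, 22) -> NULL (c unchanged); heap: [0-2 ALLOC][3-17 ALLOC][18-28 ALLOC][29-41 ALLOC][42-52 FREE]
Op 8: free(c) -> (freed c); heap: [0-2 ALLOC][3-17 ALLOC][18-28 FREE][29-41 ALLOC][42-52 FREE]
Free blocks: [11 11] total_free=22 largest=11 -> 100*(22-11)/22 = 1100/22 = 50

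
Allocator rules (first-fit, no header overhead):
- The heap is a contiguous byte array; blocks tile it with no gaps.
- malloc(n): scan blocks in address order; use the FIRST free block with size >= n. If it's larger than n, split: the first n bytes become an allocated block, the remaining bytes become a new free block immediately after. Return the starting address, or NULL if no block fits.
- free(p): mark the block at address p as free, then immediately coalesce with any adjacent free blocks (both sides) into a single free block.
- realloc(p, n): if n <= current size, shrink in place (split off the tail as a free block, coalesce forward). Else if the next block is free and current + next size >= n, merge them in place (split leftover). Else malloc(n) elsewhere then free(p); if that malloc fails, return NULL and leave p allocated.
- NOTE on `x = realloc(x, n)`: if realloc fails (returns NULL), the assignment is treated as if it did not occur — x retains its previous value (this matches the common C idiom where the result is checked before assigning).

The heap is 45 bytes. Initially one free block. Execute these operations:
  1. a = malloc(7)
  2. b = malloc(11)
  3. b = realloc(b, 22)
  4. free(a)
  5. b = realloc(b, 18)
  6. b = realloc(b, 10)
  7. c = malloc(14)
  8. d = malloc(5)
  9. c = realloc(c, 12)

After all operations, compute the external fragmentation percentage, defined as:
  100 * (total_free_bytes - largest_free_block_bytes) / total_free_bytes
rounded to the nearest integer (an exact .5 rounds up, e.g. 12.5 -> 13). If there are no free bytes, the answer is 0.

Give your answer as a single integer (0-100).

Answer: 11

Derivation:
Op 1: a = malloc(7) -> a = 0; heap: [0-6 ALLOC][7-44 FREE]
Op 2: b = malloc(11) -> b = 7; heap: [0-6 ALLOC][7-17 ALLOC][18-44 FREE]
Op 3: b = realloc(b, 22) -> b = 7; heap: [0-6 ALLOC][7-28 ALLOC][29-44 FREE]
Op 4: free(a) -> (freed a); heap: [0-6 FREE][7-28 ALLOC][29-44 FREE]
Op 5: b = realloc(b, 18) -> b = 7; heap: [0-6 FREE][7-24 ALLOC][25-44 FREE]
Op 6: b = realloc(b, 10) -> b = 7; heap: [0-6 FREE][7-16 ALLOC][17-44 FREE]
Op 7: c = malloc(14) -> c = 17; heap: [0-6 FREE][7-16 ALLOC][17-30 ALLOC][31-44 FREE]
Op 8: d = malloc(5) -> d = 0; heap: [0-4 ALLOC][5-6 FREE][7-16 ALLOC][17-30 ALLOC][31-44 FREE]
Op 9: c = realloc(c, 12) -> c = 17; heap: [0-4 ALLOC][5-6 FREE][7-16 ALLOC][17-28 ALLOC][29-44 FREE]
Free blocks: [2 16] total_free=18 largest=16 -> 100*(18-16)/18 = 200/18 ≈ 11.111 -> rounds to 11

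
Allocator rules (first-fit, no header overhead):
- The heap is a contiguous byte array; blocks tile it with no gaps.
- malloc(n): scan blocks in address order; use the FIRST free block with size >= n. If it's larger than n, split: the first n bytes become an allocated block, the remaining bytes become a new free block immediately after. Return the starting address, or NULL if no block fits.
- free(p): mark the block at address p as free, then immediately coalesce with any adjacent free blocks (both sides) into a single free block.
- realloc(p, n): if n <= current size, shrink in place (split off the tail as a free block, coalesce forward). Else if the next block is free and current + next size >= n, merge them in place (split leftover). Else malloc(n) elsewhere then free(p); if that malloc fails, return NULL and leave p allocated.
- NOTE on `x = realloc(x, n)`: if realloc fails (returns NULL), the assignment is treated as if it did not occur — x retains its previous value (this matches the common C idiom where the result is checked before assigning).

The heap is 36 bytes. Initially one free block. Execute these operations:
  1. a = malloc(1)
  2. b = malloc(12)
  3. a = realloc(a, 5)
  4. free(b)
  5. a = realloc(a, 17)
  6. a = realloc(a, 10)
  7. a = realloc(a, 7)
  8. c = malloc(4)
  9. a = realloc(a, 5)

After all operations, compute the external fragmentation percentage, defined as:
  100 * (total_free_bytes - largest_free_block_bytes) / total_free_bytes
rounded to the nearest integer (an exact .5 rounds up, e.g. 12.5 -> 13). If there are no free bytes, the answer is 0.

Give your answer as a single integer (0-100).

Op 1: a = malloc(1) -> a = 0; heap: [0-0 ALLOC][1-35 FREE]
Op 2: b = malloc(12) -> b = 1; heap: [0-0 ALLOC][1-12 ALLOC][13-35 FREE]
Op 3: a = realloc(a, 5) -> a = 13; heap: [0-0 FREE][1-12 ALLOC][13-17 ALLOC][18-35 FREE]
Op 4: free(b) -> (freed b); heap: [0-12 FREE][13-17 ALLOC][18-35 FREE]
Op 5: a = realloc(a, 17) -> a = 13; heap: [0-12 FREE][13-29 ALLOC][30-35 FREE]
Op 6: a = realloc(a, 10) -> a = 13; heap: [0-12 FREE][13-22 ALLOC][23-35 FREE]
Op 7: a = realloc(a, 7) -> a = 13; heap: [0-12 FREE][13-19 ALLOC][20-35 FREE]
Op 8: c = malloc(4) -> c = 0; heap: [0-3 ALLOC][4-12 FREE][13-19 ALLOC][20-35 FREE]
Op 9: a = realloc(a, 5) -> a = 13; heap: [0-3 ALLOC][4-12 FREE][13-17 ALLOC][18-35 FREE]
Free blocks: [9 18] total_free=27 largest=18 -> 100*(27-18)/27 = 900/27 ≈ 33.333 -> rounds to 33

Answer: 33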